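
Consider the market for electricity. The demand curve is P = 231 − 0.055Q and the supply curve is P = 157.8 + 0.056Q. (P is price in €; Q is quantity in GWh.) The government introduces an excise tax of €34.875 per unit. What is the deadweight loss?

Competitive equilibrium: 231 − 0.055Q = 157.8 + 0.056Q → Q* = 659.4595, P* = 194.7297.
With the tax, the buyer price exceeds the seller price by 34.875: (231 − 0.055Q) − (157.8 + 0.056Q) = 34.875 → Q' = 345.2703.
ΔQ = 659.4595 − 345.2703 = 314.1892; the wedge equals the tax, 34.875.
The triangle = ½ × 314.1892 × 34.875 = €5478.67.

€5478.67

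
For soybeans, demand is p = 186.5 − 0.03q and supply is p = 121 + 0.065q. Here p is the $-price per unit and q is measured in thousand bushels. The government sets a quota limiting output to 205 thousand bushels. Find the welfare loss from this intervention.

$11148.95 thousand

Competitive equilibrium: 186.5 − 0.03q = 121 + 0.065q → q* = 689.4737, p* = 165.8158.
At q = 205: demand price = 186.5 − 0.03·205 = 180.35; supply price = 121 + 0.065·205 = 134.325.
Δq = 689.4737 − 205 = 484.4737; wedge = 180.35 − 134.325 = 46.025.
The triangle = ½ × 484.4737 × 46.025 = $11148.95 thousand.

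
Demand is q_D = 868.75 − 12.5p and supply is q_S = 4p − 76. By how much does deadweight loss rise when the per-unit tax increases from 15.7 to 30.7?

1054.55

In inverse form: demand p = 69.5 − 0.08q, supply p = 19 + 0.25q.
Competitive equilibrium: 69.5 − 0.08q = 19 + 0.25q → q* = 153.0303, p* = 57.2576.
For a per-unit tax t: Δq = t/0.33, so DWL = ½·t·(t/0.33) = t²/0.66.
At t = 15.7: DWL = 373.47. At t = 30.7: DWL = 1428.015.
Increase = 1428.015 − 373.47 = 1054.55.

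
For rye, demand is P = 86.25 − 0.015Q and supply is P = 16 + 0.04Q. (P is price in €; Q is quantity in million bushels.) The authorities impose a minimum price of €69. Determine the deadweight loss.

€445.45 million

Competitive equilibrium: 86.25 − 0.015Q = 16 + 0.04Q → Q* = 1277.2727, P* = 67.0909.
At the floor P = 69, quantity demanded = (86.25 − 69)/0.015 = 1150.
Sellers' marginal cost at Q' = 1150: 16 + 0.04·1150 = 62.
ΔQ = 1277.2727 − 1150 = 127.2727; wedge = 69 − 62 = 7.
The triangle = ½ × 127.2727 × 7 = €445.45 million.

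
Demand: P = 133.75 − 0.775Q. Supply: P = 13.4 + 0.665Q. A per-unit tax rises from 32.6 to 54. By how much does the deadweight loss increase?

Competitive equilibrium: 133.75 − 0.775Q = 13.4 + 0.665Q → Q* = 83.5764, P* = 68.9783.
For a per-unit tax t: ΔQ = t/1.44, so DWL = ½·t·(t/1.44) = t²/2.88.
At t = 32.6: DWL = 369.014. At t = 54: DWL = 1012.5.
Increase = 1012.5 − 369.014 = 643.49.

643.49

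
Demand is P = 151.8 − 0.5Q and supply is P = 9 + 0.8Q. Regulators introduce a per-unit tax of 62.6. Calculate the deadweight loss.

1507.22

Competitive equilibrium: 151.8 − 0.5Q = 9 + 0.8Q → Q* = 109.8462, P* = 96.8769.
With the tax, the buyer price exceeds the seller price by 62.6: (151.8 − 0.5Q) − (9 + 0.8Q) = 62.6 → Q' = 61.6923.
ΔQ = 109.8462 − 61.6923 = 48.1539; the wedge equals the tax, 62.6.
Deadweight loss = ½ × 48.1539 × 62.6 = 1507.22.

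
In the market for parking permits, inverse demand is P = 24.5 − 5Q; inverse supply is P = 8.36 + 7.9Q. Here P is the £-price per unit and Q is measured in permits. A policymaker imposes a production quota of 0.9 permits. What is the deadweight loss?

Competitive equilibrium: 24.5 − 5Q = 8.36 + 7.9Q → Q* = 1.2512, P* = 18.2442.
At Q = 0.9: demand price = 24.5 − 5·0.9 = 20; supply price = 8.36 + 7.9·0.9 = 15.47.
ΔQ = 1.2512 − 0.9 = 0.3512; wedge = 20 − 15.47 = 4.53.
DWL = ½ × 0.3512 × 4.53 = £0.80.

£0.80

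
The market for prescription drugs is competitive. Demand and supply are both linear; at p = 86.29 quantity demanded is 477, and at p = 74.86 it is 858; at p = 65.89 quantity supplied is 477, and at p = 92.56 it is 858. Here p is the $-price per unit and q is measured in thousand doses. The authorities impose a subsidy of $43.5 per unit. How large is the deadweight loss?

$9461.25 thousand

Demand slope = (74.86 − 86.29)/(858 − 477) = −0.03, so p = 100.6 − 0.03q.
Supply slope = (92.56 − 65.89)/(858 − 477) = 0.07, so p = 32.5 + 0.07q.
Competitive equilibrium: 100.6 − 0.03q = 32.5 + 0.07q → q* = 681, p* = 80.17.
The subsidy lowers effective supply by 43.5: p = 0.07q − 11.
New quantity: 100.6 − 0.03q = 0.07q − 11 → q' = 1116.
Overproduction Δq = 1116 − 681 = 435; wedge = subsidy = 43.5.
Deadweight loss = ½ × 435 × 43.5 = $9461.25 thousand.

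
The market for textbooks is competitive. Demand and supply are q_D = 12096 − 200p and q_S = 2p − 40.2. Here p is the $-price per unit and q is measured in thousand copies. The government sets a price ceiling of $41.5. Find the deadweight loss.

In inverse form: demand p = 60.48 − 0.005q, supply p = 20.1 + 0.5q.
Competitive equilibrium: 60.48 − 0.005q = 20.1 + 0.5q → q* = 79.9604, p* = 60.0802.
At the ceiling p = 41.5, quantity supplied = (41.5 − 20.1)/0.5 = 42.8.
Willingness to pay at q' = 42.8: 60.48 − 0.005·42.8 = 60.266.
Δq = 79.9604 − 42.8 = 37.1604; wedge = 60.266 − 41.5 = 18.766.
The triangle = ½ × 37.1604 × 18.766 = $348.68 thousand.

$348.68 thousand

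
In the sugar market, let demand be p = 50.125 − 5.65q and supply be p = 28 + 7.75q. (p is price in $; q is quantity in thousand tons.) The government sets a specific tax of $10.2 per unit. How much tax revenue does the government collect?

Competitive equilibrium: 50.125 − 5.65q = 28 + 7.75q → q* = 1.6511, p* = 40.7962.
With the tax, the buyer price exceeds the seller price by 10.2: (50.125 − 5.65q) − (28 + 7.75q) = 10.2 → q' = 0.8899.
Tax revenue = 10.2 × 0.8899 = $9.08 thousand.

$9.08 thousand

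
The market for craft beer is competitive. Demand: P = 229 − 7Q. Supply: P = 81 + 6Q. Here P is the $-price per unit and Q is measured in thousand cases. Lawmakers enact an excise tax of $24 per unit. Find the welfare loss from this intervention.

$22.15 thousand

Competitive equilibrium: 229 − 7Q = 81 + 6Q → Q* = 11.3846, P* = 149.3077.
With the tax, the buyer price exceeds the seller price by 24: (229 − 7Q) − (81 + 6Q) = 24 → Q' = 9.5385.
ΔQ = 11.3846 − 9.5385 = 1.8461; the wedge equals the tax, 24.
DWL = ½ × 1.8461 × 24 = $22.15 thousand.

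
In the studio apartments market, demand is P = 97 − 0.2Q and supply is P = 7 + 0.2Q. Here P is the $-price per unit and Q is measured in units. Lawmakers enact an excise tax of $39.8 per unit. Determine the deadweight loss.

Competitive equilibrium: 97 − 0.2Q = 7 + 0.2Q → Q* = 225, P* = 52.
With the tax, the buyer price exceeds the seller price by 39.8: (97 − 0.2Q) − (7 + 0.2Q) = 39.8 → Q' = 125.5.
ΔQ = 225 − 125.5 = 99.5; the wedge equals the tax, 39.8.
Welfare loss = ½ × 99.5 × 39.8 = $1980.05.

$1980.05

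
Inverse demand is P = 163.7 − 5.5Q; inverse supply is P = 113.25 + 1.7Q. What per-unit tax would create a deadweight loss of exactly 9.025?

Competitive equilibrium: 163.7 − 5.5Q = 113.25 + 1.7Q → Q* = 7.0069, P* = 125.1618.
A tax t gives ΔQ = t/7.2 and wedge t, so DWL = t²/14.4.
t²/14.4 = 9.025 → t² = 129.96 → t = 11.4.

11.4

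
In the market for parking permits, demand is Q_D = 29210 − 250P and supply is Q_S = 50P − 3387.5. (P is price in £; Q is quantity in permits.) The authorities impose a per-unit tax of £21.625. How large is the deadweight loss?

In inverse form: demand P = 116.84 − 0.004Q, supply P = 67.75 + 0.02Q.
Competitive equilibrium: 116.84 − 0.004Q = 67.75 + 0.02Q → Q* = 2045.4167, P* = 108.6583.
With the tax, the buyer price exceeds the seller price by 21.625: (116.84 − 0.004Q) − (67.75 + 0.02Q) = 21.625 → Q' = 1144.375.
ΔQ = 2045.4167 − 1144.375 = 901.0417; the wedge equals the tax, 21.625.
Deadweight loss = ½ × 901.0417 × 21.625 = £9742.51.

£9742.51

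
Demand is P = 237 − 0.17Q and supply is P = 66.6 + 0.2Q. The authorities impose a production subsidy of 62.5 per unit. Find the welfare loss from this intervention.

Competitive equilibrium: 237 − 0.17Q = 66.6 + 0.2Q → Q* = 460.5405, P* = 158.7081.
The subsidy lowers effective supply by 62.5: P = 4.1 + 0.2Q.
New quantity: 237 − 0.17Q = 4.1 + 0.2Q → Q' = 629.4595.
Overproduction ΔQ = 629.4595 − 460.5405 = 168.919; wedge = subsidy = 62.5.
DWL = ½ × 168.919 × 62.5 = 5278.72.

5278.72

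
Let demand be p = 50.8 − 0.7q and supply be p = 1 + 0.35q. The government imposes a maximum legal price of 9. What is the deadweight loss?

316.97

Competitive equilibrium: 50.8 − 0.7q = 1 + 0.35q → q* = 47.4286, p* = 17.6.
At the ceiling p = 9, quantity supplied = (9 − 1)/0.35 = 22.8571.
Willingness to pay at q' = 22.8571: 50.8 − 0.7·22.8571 = 34.8.
Δq = 47.4286 − 22.8571 = 24.5715; wedge = 34.8 − 9 = 25.8.
Welfare loss = ½ × 24.5715 × 25.8 = 316.97.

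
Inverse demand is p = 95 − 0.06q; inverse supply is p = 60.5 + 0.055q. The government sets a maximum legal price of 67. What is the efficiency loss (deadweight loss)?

1900.83

Competitive equilibrium: 95 − 0.06q = 60.5 + 0.055q → q* = 300, p* = 77.
At the ceiling p = 67, quantity supplied = (67 − 60.5)/0.055 = 118.1818.
Willingness to pay at q' = 118.1818: 95 − 0.06·118.1818 = 87.9091.
Δq = 300 − 118.1818 = 181.8182; wedge = 87.9091 − 67 = 20.9091.
The triangle = ½ × 181.8182 × 20.9091 = 1900.83.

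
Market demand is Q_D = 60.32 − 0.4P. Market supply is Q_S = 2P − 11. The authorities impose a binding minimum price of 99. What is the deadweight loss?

1152.04

In inverse form: demand P = 150.8 − 2.5Q, supply P = 5.5 + 0.5Q.
Competitive equilibrium: 150.8 − 2.5Q = 5.5 + 0.5Q → Q* = 48.4333, P* = 29.7167.
At the floor P = 99, quantity demanded = (150.8 − 99)/2.5 = 20.72.
Sellers' marginal cost at Q' = 20.72: 5.5 + 0.5·20.72 = 15.86.
ΔQ = 48.4333 − 20.72 = 27.7133; wedge = 99 − 15.86 = 83.14.
DWL = ½ × 27.7133 × 83.14 = 1152.04.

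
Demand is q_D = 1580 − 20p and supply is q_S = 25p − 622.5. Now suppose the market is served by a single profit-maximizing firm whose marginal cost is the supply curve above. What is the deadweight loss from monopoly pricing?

In inverse form: demand p = 79 − 0.05q, supply p = 24.9 + 0.04q.
Competitive equilibrium: 79 − 0.05q = 24.9 + 0.04q → q* = 601.1111, p* = 48.9444.
Marginal revenue: MR = 79 − 0.1q. Set MR = MC: 79 − 0.1q = 24.9 + 0.04q → q_m = 386.4286.
Price p_m = 79 − 0.05·386.4286 = 59.6786; MC(q_m) = 24.9 + 0.04·386.4286 = 40.3571.
Competitive q* = 601.1111, so Δq = 214.6825; wedge = 59.6786 − 40.3571 = 19.3215.
Welfare loss = ½ × 214.6825 × 19.3215 = 2073.99.

2073.99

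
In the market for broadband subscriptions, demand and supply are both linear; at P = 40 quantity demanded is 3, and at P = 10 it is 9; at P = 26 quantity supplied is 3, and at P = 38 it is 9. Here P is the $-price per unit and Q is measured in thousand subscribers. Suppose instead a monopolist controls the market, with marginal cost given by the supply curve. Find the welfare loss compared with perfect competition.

$15.19 thousand

Demand slope = (10 − 40)/(9 − 3) = −5, so P = 55 − 5Q.
Supply slope = (38 − 26)/(9 − 3) = 2, so P = 20 + 2Q.
Competitive equilibrium: 55 − 5Q = 20 + 2Q → Q* = 5, P* = 30.
Marginal revenue: MR = 55 − 10Q. Set MR = MC: 55 − 10Q = 20 + 2Q → Q_m = 2.9167.
Price P_m = 55 − 5·2.9167 = 40.4165; MC(Q_m) = 20 + 2·2.9167 = 25.8334.
Competitive Q* = 5, so ΔQ = 2.0833; wedge = 40.4165 − 25.8334 = 14.5831.
The triangle = ½ × 2.0833 × 14.5831 = $15.19 thousand.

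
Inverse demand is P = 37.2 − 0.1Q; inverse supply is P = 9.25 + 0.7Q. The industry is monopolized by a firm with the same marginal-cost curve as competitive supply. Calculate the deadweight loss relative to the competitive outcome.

Competitive equilibrium: 37.2 − 0.1Q = 9.25 + 0.7Q → Q* = 34.9375, P* = 33.7063.
Marginal revenue: MR = 37.2 − 0.2Q. Set MR = MC: 37.2 − 0.2Q = 9.25 + 0.7Q → Q_m = 31.0556.
Price P_m = 37.2 − 0.1·31.0556 = 34.0944; MC(Q_m) = 9.25 + 0.7·31.0556 = 30.9889.
Competitive Q* = 34.9375, so ΔQ = 3.8819; wedge = 34.0944 − 30.9889 = 3.1055.
The triangle = ½ × 3.8819 × 3.1055 = 6.03.

6.03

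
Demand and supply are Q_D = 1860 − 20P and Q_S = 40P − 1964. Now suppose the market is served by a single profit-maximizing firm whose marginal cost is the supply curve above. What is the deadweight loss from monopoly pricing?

In inverse form: demand P = 93 − 0.05Q, supply P = 49.1 + 0.025Q.
Competitive equilibrium: 93 − 0.05Q = 49.1 + 0.025Q → Q* = 585.3333, P* = 63.7333.
Marginal revenue: MR = 93 − 0.1Q. Set MR = MC: 93 − 0.1Q = 49.1 + 0.025Q → Q_m = 351.2.
Price P_m = 93 − 0.05·351.2 = 75.44; MC(Q_m) = 49.1 + 0.025·351.2 = 57.88.
Competitive Q* = 585.3333, so ΔQ = 234.1333; wedge = 75.44 − 57.88 = 17.56.
Welfare loss = ½ × 234.1333 × 17.56 = 2055.69.

2055.69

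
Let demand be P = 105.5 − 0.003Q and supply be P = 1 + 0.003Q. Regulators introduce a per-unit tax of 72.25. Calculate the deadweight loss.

Competitive equilibrium: 105.5 − 0.003Q = 1 + 0.003Q → Q* = 17416.6667, P* = 53.25.
With the tax, the buyer price exceeds the seller price by 72.25: (105.5 − 0.003Q) − (1 + 0.003Q) = 72.25 → Q' = 5375.
ΔQ = 17416.6667 − 5375 = 12041.6667; the wedge equals the tax, 72.25.
DWL = ½ × 12041.6667 × 72.25 = 435005.21.

435005.21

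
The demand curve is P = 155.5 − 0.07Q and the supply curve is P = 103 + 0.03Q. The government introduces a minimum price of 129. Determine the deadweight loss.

Competitive equilibrium: 155.5 − 0.07Q = 103 + 0.03Q → Q* = 525, P* = 118.75.
At the floor P = 129, quantity demanded = (155.5 − 129)/0.07 = 378.5714.
Sellers' marginal cost at Q' = 378.5714: 103 + 0.03·378.5714 = 114.3571.
ΔQ = 525 − 378.5714 = 146.4286; wedge = 129 − 114.3571 = 14.6429.
The triangle = ½ × 146.4286 × 14.6429 = 1072.07.

1072.07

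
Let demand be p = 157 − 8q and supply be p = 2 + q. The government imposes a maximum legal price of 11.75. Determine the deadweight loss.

251.25

Competitive equilibrium: 157 − 8q = 2 + q → q* = 17.2222, p* = 19.2222.
At the ceiling p = 11.75, quantity supplied = (11.75 − 2)/1 = 9.75.
Willingness to pay at q' = 9.75: 157 − 8·9.75 = 79.
Δq = 17.2222 − 9.75 = 7.4722; wedge = 79 − 11.75 = 67.25.
Welfare loss = ½ × 7.4722 × 67.25 = 251.25.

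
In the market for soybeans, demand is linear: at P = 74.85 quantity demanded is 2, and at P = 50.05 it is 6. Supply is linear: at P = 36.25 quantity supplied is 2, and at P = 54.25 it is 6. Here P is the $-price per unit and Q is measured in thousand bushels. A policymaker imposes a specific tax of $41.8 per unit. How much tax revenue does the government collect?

Demand slope = (50.05 − 74.85)/(6 − 2) = −6.2, so P = 87.25 − 6.2Q.
Supply slope = (54.25 − 36.25)/(6 − 2) = 4.5, so P = 27.25 + 4.5Q.
Competitive equilibrium: 87.25 − 6.2Q = 27.25 + 4.5Q → Q* = 5.6075, P* = 52.4836.
With the tax, the buyer price exceeds the seller price by 41.8: (87.25 − 6.2Q) − (27.25 + 4.5Q) = 41.8 → Q' = 1.7009.
Tax revenue = 41.8 × 1.7009 = $71.10 thousand.

$71.10 thousand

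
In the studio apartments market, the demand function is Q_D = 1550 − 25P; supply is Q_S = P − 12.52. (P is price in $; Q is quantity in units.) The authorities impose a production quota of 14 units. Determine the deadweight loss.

$586.25

In inverse form: demand P = 62 − 0.04Q, supply P = 12.52 + Q.
Competitive equilibrium: 62 − 0.04Q = 12.52 + Q → Q* = 47.5769, P* = 60.0969.
At Q = 14: demand price = 62 − 0.04·14 = 61.44; supply price = 12.52 + 1·14 = 26.52.
ΔQ = 47.5769 − 14 = 33.5769; wedge = 61.44 − 26.52 = 34.92.
DWL = ½ × 33.5769 × 34.92 = $586.25.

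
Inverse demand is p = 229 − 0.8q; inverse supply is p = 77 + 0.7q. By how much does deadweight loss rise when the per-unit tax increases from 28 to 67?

Competitive equilibrium: 229 − 0.8q = 77 + 0.7q → q* = 101.3333, p* = 147.9333.
For a per-unit tax t: Δq = t/1.5, so DWL = ½·t·(t/1.5) = t²/3.
At t = 28: DWL = 261.333. At t = 67: DWL = 1496.333.
Increase = 1496.333 − 261.333 = 1235.

1235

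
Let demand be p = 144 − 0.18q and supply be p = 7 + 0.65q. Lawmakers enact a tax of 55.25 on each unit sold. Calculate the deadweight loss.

1838.89

Competitive equilibrium: 144 − 0.18q = 7 + 0.65q → q* = 165.0602, p* = 114.2892.
With the tax, the buyer price exceeds the seller price by 55.25: (144 − 0.18q) − (7 + 0.65q) = 55.25 → q' = 98.494.
Δq = 165.0602 − 98.494 = 66.5662; the wedge equals the tax, 55.25.
Welfare loss = ½ × 66.5662 × 55.25 = 1838.89.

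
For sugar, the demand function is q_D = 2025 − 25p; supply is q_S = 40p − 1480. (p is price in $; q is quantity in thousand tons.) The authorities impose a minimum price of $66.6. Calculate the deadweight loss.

$3264.31 thousand

In inverse form: demand p = 81 − 0.04q, supply p = 37 + 0.025q.
Competitive equilibrium: 81 − 0.04q = 37 + 0.025q → q* = 676.9231, p* = 53.9231.
At the floor p = 66.6, quantity demanded = (81 − 66.6)/0.04 = 360.
Sellers' marginal cost at q' = 360: 37 + 0.025·360 = 46.
Δq = 676.9231 − 360 = 316.9231; wedge = 66.6 − 46 = 20.6.
Deadweight loss = ½ × 316.9231 × 20.6 = $3264.31 thousand.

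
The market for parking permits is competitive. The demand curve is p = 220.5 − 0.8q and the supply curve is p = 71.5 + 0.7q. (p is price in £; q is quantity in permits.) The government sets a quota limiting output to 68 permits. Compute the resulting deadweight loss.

Competitive equilibrium: 220.5 − 0.8q = 71.5 + 0.7q → q* = 99.3333, p* = 141.0333.
At q = 68: demand price = 220.5 − 0.8·68 = 166.1; supply price = 71.5 + 0.7·68 = 119.1.
Δq = 99.3333 − 68 = 31.3333; wedge = 166.1 − 119.1 = 47.
Welfare loss = ½ × 31.3333 × 47 = £736.33.

£736.33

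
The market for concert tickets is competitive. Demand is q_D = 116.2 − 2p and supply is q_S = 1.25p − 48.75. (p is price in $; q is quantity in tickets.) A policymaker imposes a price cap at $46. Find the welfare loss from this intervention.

$22.95

In inverse form: demand p = 58.1 − 0.5q, supply p = 39 + 0.8q.
Competitive equilibrium: 58.1 − 0.5q = 39 + 0.8q → q* = 14.6923, p* = 50.7538.
At the ceiling p = 46, quantity supplied = (46 − 39)/0.8 = 8.75.
Willingness to pay at q' = 8.75: 58.1 − 0.5·8.75 = 53.725.
Δq = 14.6923 − 8.75 = 5.9423; wedge = 53.725 − 46 = 7.725.
Welfare loss = ½ × 5.9423 × 7.725 = $22.95.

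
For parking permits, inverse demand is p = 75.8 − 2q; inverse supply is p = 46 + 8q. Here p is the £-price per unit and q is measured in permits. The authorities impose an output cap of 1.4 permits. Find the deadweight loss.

Competitive equilibrium: 75.8 − 2q = 46 + 8q → q* = 2.98, p* = 69.84.
At q = 1.4: demand price = 75.8 − 2·1.4 = 73; supply price = 46 + 8·1.4 = 57.2.
Δq = 2.98 − 1.4 = 1.58; wedge = 73 − 57.2 = 15.8.
Deadweight loss = ½ × 1.58 × 15.8 = £12.482.

£12.482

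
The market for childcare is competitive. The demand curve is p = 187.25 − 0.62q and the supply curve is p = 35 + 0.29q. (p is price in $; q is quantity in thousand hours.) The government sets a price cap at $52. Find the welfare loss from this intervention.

$5374.85 thousand

Competitive equilibrium: 187.25 − 0.62q = 35 + 0.29q → q* = 167.3077, p* = 83.5192.
At the ceiling p = 52, quantity supplied = (52 − 35)/0.29 = 58.6207.
Willingness to pay at q' = 58.6207: 187.25 − 0.62·58.6207 = 150.9052.
Δq = 167.3077 − 58.6207 = 108.687; wedge = 150.9052 − 52 = 98.9052.
The triangle = ½ × 108.687 × 98.9052 = $5374.85 thousand.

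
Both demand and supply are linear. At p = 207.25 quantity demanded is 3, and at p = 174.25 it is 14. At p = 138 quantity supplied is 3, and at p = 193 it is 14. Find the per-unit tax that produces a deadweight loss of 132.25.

Demand slope = (174.25 − 207.25)/(14 − 3) = −3, so p = 216.25 − 3q.
Supply slope = (193 − 138)/(14 − 3) = 5, so p = 123 + 5q.
Competitive equilibrium: 216.25 − 3q = 123 + 5q → q* = 11.6563, p* = 181.2813.
A tax t gives Δq = t/8 and wedge t, so DWL = t²/16.
t²/16 = 132.25 → t² = 2116 → t = 46.

46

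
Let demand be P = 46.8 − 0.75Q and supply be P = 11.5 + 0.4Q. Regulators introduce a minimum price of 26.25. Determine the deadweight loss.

Competitive equilibrium: 46.8 − 0.75Q = 11.5 + 0.4Q → Q* = 30.6957, P* = 23.7783.
At the floor P = 26.25, quantity demanded = (46.8 − 26.25)/0.75 = 27.4.
Sellers' marginal cost at Q' = 27.4: 11.5 + 0.4·27.4 = 22.46.
ΔQ = 30.6957 − 27.4 = 3.2957; wedge = 26.25 − 22.46 = 3.79.
The triangle = ½ × 3.2957 × 3.79 = 6.25.

6.25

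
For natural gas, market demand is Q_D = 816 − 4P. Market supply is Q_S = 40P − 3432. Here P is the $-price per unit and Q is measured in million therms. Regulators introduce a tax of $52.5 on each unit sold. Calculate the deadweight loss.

$5011.36 million

In inverse form: demand P = 204 − 0.25Q, supply P = 85.8 + 0.025Q.
Competitive equilibrium: 204 − 0.25Q = 85.8 + 0.025Q → Q* = 429.8182, P* = 96.5455.
With the tax, the buyer price exceeds the seller price by 52.5: (204 − 0.25Q) − (85.8 + 0.025Q) = 52.5 → Q' = 238.9091.
ΔQ = 429.8182 − 238.9091 = 190.9091; the wedge equals the tax, 52.5.
Deadweight loss = ½ × 190.9091 × 52.5 = $5011.36 million.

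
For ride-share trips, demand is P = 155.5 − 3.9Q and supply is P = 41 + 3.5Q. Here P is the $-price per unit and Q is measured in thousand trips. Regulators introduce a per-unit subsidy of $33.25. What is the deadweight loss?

Competitive equilibrium: 155.5 − 3.9Q = 41 + 3.5Q → Q* = 15.473, P* = 95.1554.
The subsidy lowers effective supply by 33.25: P = 7.75 + 3.5Q.
New quantity: 155.5 − 3.9Q = 7.75 + 3.5Q → Q' = 19.9662.
Overproduction ΔQ = 19.9662 − 15.473 = 4.4932; wedge = subsidy = 33.25.
Deadweight loss = ½ × 4.4932 × 33.25 = $74.70 thousand.

$74.70 thousand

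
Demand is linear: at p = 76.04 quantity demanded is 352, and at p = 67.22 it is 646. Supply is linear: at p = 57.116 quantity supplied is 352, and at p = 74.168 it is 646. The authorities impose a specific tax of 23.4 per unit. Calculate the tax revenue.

7046.59

Demand slope = (67.22 − 76.04)/(646 − 352) = −0.03, so p = 86.6 − 0.03q.
Supply slope = (74.168 − 57.116)/(646 − 352) = 0.058, so p = 36.7 + 0.058q.
Competitive equilibrium: 86.6 − 0.03q = 36.7 + 0.058q → q* = 567.0455, p* = 69.5886.
With the tax, the buyer price exceeds the seller price by 23.4: (86.6 − 0.03q) − (36.7 + 0.058q) = 23.4 → q' = 301.1364.
Tax revenue = 23.4 × 301.1364 = 7046.59.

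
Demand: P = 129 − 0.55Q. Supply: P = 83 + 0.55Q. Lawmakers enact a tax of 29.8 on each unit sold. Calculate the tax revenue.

438.87

Competitive equilibrium: 129 − 0.55Q = 83 + 0.55Q → Q* = 41.8182, P* = 106.
With the tax, the buyer price exceeds the seller price by 29.8: (129 − 0.55Q) − (83 + 0.55Q) = 29.8 → Q' = 14.7273.
Tax revenue = 29.8 × 14.7273 = 438.87.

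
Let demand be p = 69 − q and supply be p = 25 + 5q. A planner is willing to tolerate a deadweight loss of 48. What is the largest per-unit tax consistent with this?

24

Competitive equilibrium: 69 − q = 25 + 5q → q* = 7.3333, p* = 61.6667.
A tax t gives Δq = t/6 and wedge t, so DWL = t²/12.
t²/12 = 48 → t² = 576 → t = 24.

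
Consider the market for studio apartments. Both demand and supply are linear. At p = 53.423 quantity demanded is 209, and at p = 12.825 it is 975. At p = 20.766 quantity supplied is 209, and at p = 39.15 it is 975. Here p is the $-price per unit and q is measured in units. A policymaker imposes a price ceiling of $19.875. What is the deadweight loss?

$8190.65

Demand slope = (12.825 − 53.423)/(975 − 209) = −0.053, so p = 64.5 − 0.053q.
Supply slope = (39.15 − 20.766)/(975 − 209) = 0.024, so p = 15.75 + 0.024q.
Competitive equilibrium: 64.5 − 0.053q = 15.75 + 0.024q → q* = 633.11688, p* = 30.94481.
At the ceiling p = 19.875, quantity supplied = (19.875 − 15.75)/0.024 = 171.875.
Willingness to pay at q' = 171.875: 64.5 − 0.053·171.875 = 55.39063.
Δq = 633.11688 − 171.875 = 461.24188; wedge = 55.39063 − 19.875 = 35.51563.
DWL = ½ × 461.24188 × 35.51563 = $8190.65.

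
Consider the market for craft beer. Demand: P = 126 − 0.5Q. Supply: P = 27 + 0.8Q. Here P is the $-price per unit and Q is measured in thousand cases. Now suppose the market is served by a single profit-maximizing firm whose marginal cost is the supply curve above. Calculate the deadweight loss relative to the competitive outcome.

$290.87 thousand

Competitive equilibrium: 126 − 0.5Q = 27 + 0.8Q → Q* = 76.15385, P* = 87.92308.
Marginal revenue: MR = 126 − Q. Set MR = MC: 126 − Q = 27 + 0.8Q → Q_m = 55.
Price P_m = 126 − 0.5·55 = 98.5; MC(Q_m) = 27 + 0.8·55 = 71.
Competitive Q* = 76.15385, so ΔQ = 21.15385; wedge = 98.5 − 71 = 27.5.
Deadweight loss = ½ × 21.15385 × 27.5 = $290.87 thousand.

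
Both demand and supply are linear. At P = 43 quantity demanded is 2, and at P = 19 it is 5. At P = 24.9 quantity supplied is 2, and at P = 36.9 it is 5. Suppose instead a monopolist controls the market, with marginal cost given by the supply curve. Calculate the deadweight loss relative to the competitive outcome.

Demand slope = (19 − 43)/(5 − 2) = −8, so P = 59 − 8Q.
Supply slope = (36.9 − 24.9)/(5 − 2) = 4, so P = 16.9 + 4Q.
Competitive equilibrium: 59 − 8Q = 16.9 + 4Q → Q* = 3.5083, P* = 30.9333.
Marginal revenue: MR = 59 − 16Q. Set MR = MC: 59 − 16Q = 16.9 + 4Q → Q_m = 2.105.
Price P_m = 59 − 8·2.105 = 42.16; MC(Q_m) = 16.9 + 4·2.105 = 25.32.
Competitive Q* = 3.5083, so ΔQ = 1.4033; wedge = 42.16 − 25.32 = 16.84.
The triangle = ½ × 1.4033 × 16.84 = 11.82.

11.82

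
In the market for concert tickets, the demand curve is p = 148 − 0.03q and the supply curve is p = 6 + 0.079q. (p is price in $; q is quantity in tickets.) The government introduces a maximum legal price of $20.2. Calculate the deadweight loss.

$68732.20

Competitive equilibrium: 148 − 0.03q = 6 + 0.079q → q* = 1302.7523, p* = 108.9174.
At the ceiling p = 20.2, quantity supplied = (20.2 − 6)/0.079 = 179.7468.
Willingness to pay at q' = 179.7468: 148 − 0.03·179.7468 = 142.6076.
Δq = 1302.7523 − 179.7468 = 1123.0055; wedge = 142.6076 − 20.2 = 122.4076.
Deadweight loss = ½ × 1123.0055 × 122.4076 = $68732.20.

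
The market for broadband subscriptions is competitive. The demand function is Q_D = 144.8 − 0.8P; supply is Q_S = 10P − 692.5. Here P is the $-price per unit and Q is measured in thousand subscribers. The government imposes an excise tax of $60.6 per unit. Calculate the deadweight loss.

$1360.13 thousand

In inverse form: demand P = 181 − 1.25Q, supply P = 69.25 + 0.1Q.
Competitive equilibrium: 181 − 1.25Q = 69.25 + 0.1Q → Q* = 82.7778, P* = 77.5278.
With the tax, the buyer price exceeds the seller price by 60.6: (181 − 1.25Q) − (69.25 + 0.1Q) = 60.6 → Q' = 37.8889.
ΔQ = 82.7778 − 37.8889 = 44.8889; the wedge equals the tax, 60.6.
The triangle = ½ × 44.8889 × 60.6 = $1360.13 thousand.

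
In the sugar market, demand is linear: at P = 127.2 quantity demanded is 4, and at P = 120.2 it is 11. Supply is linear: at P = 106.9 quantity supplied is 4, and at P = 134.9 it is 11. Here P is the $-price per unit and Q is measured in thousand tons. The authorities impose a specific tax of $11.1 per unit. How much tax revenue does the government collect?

$64.824 thousand

Demand slope = (120.2 − 127.2)/(11 − 4) = −1, so P = 131.2 − Q.
Supply slope = (134.9 − 106.9)/(11 − 4) = 4, so P = 90.9 + 4Q.
Competitive equilibrium: 131.2 − Q = 90.9 + 4Q → Q* = 8.06, P* = 123.14.
With the tax, the buyer price exceeds the seller price by 11.1: (131.2 − Q) − (90.9 + 4Q) = 11.1 → Q' = 5.84.
Tax revenue = 11.1 × 5.84 = $64.824 thousand.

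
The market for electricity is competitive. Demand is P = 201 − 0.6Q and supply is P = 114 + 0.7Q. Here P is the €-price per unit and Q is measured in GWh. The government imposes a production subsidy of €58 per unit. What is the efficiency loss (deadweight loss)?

Competitive equilibrium: 201 − 0.6Q = 114 + 0.7Q → Q* = 66.9231, P* = 160.8462.
The subsidy lowers effective supply by 58: P = 56 + 0.7Q.
New quantity: 201 − 0.6Q = 56 + 0.7Q → Q' = 111.5385.
Overproduction ΔQ = 111.5385 − 66.9231 = 44.6154; wedge = subsidy = 58.
DWL = ½ × 44.6154 × 58 = €1293.85.

€1293.85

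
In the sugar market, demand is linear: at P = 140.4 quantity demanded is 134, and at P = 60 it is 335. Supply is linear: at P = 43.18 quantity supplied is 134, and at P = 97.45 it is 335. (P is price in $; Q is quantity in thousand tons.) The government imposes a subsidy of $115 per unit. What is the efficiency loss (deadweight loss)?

$9869.40 thousand

Demand slope = (60 − 140.4)/(335 − 134) = −0.4, so P = 194 − 0.4Q.
Supply slope = (97.45 − 43.18)/(335 − 134) = 0.27, so P = 7 + 0.27Q.
Competitive equilibrium: 194 − 0.4Q = 7 + 0.27Q → Q* = 279.1045, P* = 82.3582.
The subsidy lowers effective supply by 115: P = 0.27Q − 108.
New quantity: 194 − 0.4Q = 0.27Q − 108 → Q' = 450.7463.
Overproduction ΔQ = 450.7463 − 279.1045 = 171.6418; wedge = subsidy = 115.
DWL = ½ × 171.6418 × 115 = $9869.40 thousand.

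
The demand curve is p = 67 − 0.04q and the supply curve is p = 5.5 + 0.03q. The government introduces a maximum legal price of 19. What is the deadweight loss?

Competitive equilibrium: 67 − 0.04q = 5.5 + 0.03q → q* = 878.5714, p* = 31.8571.
At the ceiling p = 19, quantity supplied = (19 − 5.5)/0.03 = 450.
Willingness to pay at q' = 450: 67 − 0.04·450 = 49.
Δq = 878.5714 − 450 = 428.5714; wedge = 49 − 19 = 30.
Deadweight loss = ½ × 428.5714 × 30 = 6428.57.

6428.57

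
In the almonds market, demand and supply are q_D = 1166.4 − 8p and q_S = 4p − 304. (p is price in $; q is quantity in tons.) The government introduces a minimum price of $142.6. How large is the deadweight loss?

$4832.05

In inverse form: demand p = 145.8 − 0.125q, supply p = 76 + 0.25q.
Competitive equilibrium: 145.8 − 0.125q = 76 + 0.25q → q* = 186.1333, p* = 122.5333.
At the floor p = 142.6, quantity demanded = (145.8 − 142.6)/0.125 = 25.6.
Sellers' marginal cost at q' = 25.6: 76 + 0.25·25.6 = 82.4.
Δq = 186.1333 − 25.6 = 160.5333; wedge = 142.6 − 82.4 = 60.2.
Welfare loss = ½ × 160.5333 × 60.2 = $4832.05.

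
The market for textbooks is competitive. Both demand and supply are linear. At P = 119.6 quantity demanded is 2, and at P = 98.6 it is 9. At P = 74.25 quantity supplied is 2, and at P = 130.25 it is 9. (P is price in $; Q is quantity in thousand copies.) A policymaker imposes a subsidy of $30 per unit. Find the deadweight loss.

Demand slope = (98.6 − 119.6)/(9 − 2) = −3, so P = 125.6 − 3Q.
Supply slope = (130.25 − 74.25)/(9 − 2) = 8, so P = 58.25 + 8Q.
Competitive equilibrium: 125.6 − 3Q = 58.25 + 8Q → Q* = 6.1227, P* = 107.2318.
The subsidy lowers effective supply by 30: P = 28.25 + 8Q.
New quantity: 125.6 − 3Q = 28.25 + 8Q → Q' = 8.85.
Overproduction ΔQ = 8.85 − 6.1227 = 2.7273; wedge = subsidy = 30.
The triangle = ½ × 2.7273 × 30 = $40.91 thousand.

$40.91 thousand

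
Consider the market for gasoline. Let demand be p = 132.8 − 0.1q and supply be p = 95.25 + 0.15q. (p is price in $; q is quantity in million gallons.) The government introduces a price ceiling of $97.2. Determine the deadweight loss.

Competitive equilibrium: 132.8 − 0.1q = 95.25 + 0.15q → q* = 150.2, p* = 117.78.
At the ceiling p = 97.2, quantity supplied = (97.2 − 95.25)/0.15 = 13.
Willingness to pay at q' = 13: 132.8 − 0.1·13 = 131.5.
Δq = 150.2 − 13 = 137.2; wedge = 131.5 − 97.2 = 34.3.
Welfare loss = ½ × 137.2 × 34.3 = $2352.98 million.

$2352.98 million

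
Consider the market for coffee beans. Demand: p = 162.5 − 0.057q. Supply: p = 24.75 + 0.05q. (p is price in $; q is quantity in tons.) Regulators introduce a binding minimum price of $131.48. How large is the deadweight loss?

$29548.35

Competitive equilibrium: 162.5 − 0.057q = 24.75 + 0.05q → q* = 1287.38318, p* = 89.11916.
At the floor p = 131.48, quantity demanded = (162.5 − 131.48)/0.057 = 544.21053.
Sellers' marginal cost at q' = 544.21053: 24.75 + 0.05·544.21053 = 51.96053.
Δq = 1287.38318 − 544.21053 = 743.17265; wedge = 131.48 − 51.96053 = 79.51947.
DWL = ½ × 743.17265 × 79.51947 = $29548.35.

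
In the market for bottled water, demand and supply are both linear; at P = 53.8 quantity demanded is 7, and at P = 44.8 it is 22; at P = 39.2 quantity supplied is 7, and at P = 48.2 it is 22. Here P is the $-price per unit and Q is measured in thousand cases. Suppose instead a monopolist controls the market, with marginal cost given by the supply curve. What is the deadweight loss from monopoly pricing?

$24.49 thousand

Demand slope = (44.8 − 53.8)/(22 − 7) = −0.6, so P = 58 − 0.6Q.
Supply slope = (48.2 − 39.2)/(22 − 7) = 0.6, so P = 35 + 0.6Q.
Competitive equilibrium: 58 − 0.6Q = 35 + 0.6Q → Q* = 19.1667, P* = 46.5.
Marginal revenue: MR = 58 − 1.2Q. Set MR = MC: 58 − 1.2Q = 35 + 0.6Q → Q_m = 12.7778.
Price P_m = 58 − 0.6·12.7778 = 50.3333; MC(Q_m) = 35 + 0.6·12.7778 = 42.6667.
Competitive Q* = 19.1667, so ΔQ = 6.3889; wedge = 50.3333 − 42.6667 = 7.6666.
DWL = ½ × 6.3889 × 7.6666 = $24.49 thousand.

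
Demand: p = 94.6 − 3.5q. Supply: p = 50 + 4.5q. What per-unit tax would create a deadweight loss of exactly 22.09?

18.8

Competitive equilibrium: 94.6 − 3.5q = 50 + 4.5q → q* = 5.575, p* = 75.0875.
A tax t gives Δq = t/8 and wedge t, so DWL = t²/16.
t²/16 = 22.09 → t² = 353.44 → t = 18.8.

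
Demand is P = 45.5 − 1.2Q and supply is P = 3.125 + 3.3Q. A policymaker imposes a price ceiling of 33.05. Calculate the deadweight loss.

Competitive equilibrium: 45.5 − 1.2Q = 3.125 + 3.3Q → Q* = 9.4167, P* = 34.2.
At the ceiling P = 33.05, quantity supplied = (33.05 − 3.125)/3.3 = 9.0682.
Willingness to pay at Q' = 9.0682: 45.5 − 1.2·9.0682 = 34.6182.
ΔQ = 9.4167 − 9.0682 = 0.3485; wedge = 34.6182 − 33.05 = 1.5682.
DWL = ½ × 0.3485 × 1.5682 = 0.27.

0.27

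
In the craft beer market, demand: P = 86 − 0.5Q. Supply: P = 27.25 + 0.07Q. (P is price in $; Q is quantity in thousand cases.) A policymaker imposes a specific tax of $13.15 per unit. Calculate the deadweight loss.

$151.69 thousand

Competitive equilibrium: 86 − 0.5Q = 27.25 + 0.07Q → Q* = 103.0702, P* = 34.4649.
With the tax, the buyer price exceeds the seller price by 13.15: (86 − 0.5Q) − (27.25 + 0.07Q) = 13.15 → Q' = 80.
ΔQ = 103.0702 − 80 = 23.0702; the wedge equals the tax, 13.15.
The triangle = ½ × 23.0702 × 13.15 = $151.69 thousand.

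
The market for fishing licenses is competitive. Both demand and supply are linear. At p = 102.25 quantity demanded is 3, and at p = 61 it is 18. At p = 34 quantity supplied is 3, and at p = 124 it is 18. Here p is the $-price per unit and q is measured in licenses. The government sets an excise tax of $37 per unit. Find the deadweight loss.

$78.23

Demand slope = (61 − 102.25)/(18 − 3) = −2.75, so p = 110.5 − 2.75q.
Supply slope = (124 − 34)/(18 − 3) = 6, so p = 16 + 6q.
Competitive equilibrium: 110.5 − 2.75q = 16 + 6q → q* = 10.8, p* = 80.8.
With the tax, the buyer price exceeds the seller price by 37: (110.5 − 2.75q) − (16 + 6q) = 37 → q' = 6.5714.
Δq = 10.8 − 6.5714 = 4.2286; the wedge equals the tax, 37.
Deadweight loss = ½ × 4.2286 × 37 = $78.23.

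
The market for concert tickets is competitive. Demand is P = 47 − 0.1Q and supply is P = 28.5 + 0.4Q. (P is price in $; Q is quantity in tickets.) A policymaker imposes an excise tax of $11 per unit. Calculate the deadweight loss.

$121

Competitive equilibrium: 47 − 0.1Q = 28.5 + 0.4Q → Q* = 37, P* = 43.3.
With the tax, the buyer price exceeds the seller price by 11: (47 − 0.1Q) − (28.5 + 0.4Q) = 11 → Q' = 15.
ΔQ = 37 − 15 = 22; the wedge equals the tax, 11.
Deadweight loss = ½ × 22 × 11 = $121.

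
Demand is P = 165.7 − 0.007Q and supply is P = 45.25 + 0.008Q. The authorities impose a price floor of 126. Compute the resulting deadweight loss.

Competitive equilibrium: 165.7 − 0.007Q = 45.25 + 0.008Q → Q* = 8030, P* = 109.49.
At the floor P = 126, quantity demanded = (165.7 − 126)/0.007 = 5671.42857.
Sellers' marginal cost at Q' = 5671.42857: 45.25 + 0.008·5671.42857 = 90.62143.
ΔQ = 8030 − 5671.42857 = 2358.57143; wedge = 126 − 90.62143 = 35.37857.
DWL = ½ × 2358.57143 × 35.37857 = 41721.44.

41721.44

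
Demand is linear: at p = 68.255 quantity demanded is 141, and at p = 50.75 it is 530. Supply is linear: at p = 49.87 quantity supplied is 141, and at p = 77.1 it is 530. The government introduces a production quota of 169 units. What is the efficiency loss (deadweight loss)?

Demand slope = (50.75 − 68.255)/(530 − 141) = −0.045, so p = 74.6 − 0.045q.
Supply slope = (77.1 − 49.87)/(530 − 141) = 0.07, so p = 40 + 0.07q.
Competitive equilibrium: 74.6 − 0.045q = 40 + 0.07q → q* = 300.8696, p* = 61.0609.
At q = 169: demand price = 74.6 − 0.045·169 = 66.995; supply price = 40 + 0.07·169 = 51.83.
Δq = 300.8696 − 169 = 131.8696; wedge = 66.995 − 51.83 = 15.165.
Deadweight loss = ½ × 131.8696 × 15.165 = 999.90.

999.90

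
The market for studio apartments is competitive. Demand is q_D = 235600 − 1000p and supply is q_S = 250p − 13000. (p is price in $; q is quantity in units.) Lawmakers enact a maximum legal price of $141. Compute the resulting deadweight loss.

In inverse form: demand p = 235.6 − 0.001q, supply p = 52 + 0.004q.
Competitive equilibrium: 235.6 − 0.001q = 52 + 0.004q → q* = 36720, p* = 198.88.
At the ceiling p = 141, quantity supplied = (141 − 52)/0.004 = 22250.
Willingness to pay at q' = 22250: 235.6 − 0.001·22250 = 213.35.
Δq = 36720 − 22250 = 14470; wedge = 213.35 − 141 = 72.35.
Welfare loss = ½ × 14470 × 72.35 = $523452.25.

$523452.25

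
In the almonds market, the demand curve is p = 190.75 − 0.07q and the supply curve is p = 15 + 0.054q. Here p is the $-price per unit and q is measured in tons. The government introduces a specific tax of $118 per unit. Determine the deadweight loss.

$56145.16

Competitive equilibrium: 190.75 − 0.07q = 15 + 0.054q → q* = 1417.3387, p* = 91.5363.
With the tax, the buyer price exceeds the seller price by 118: (190.75 − 0.07q) − (15 + 0.054q) = 118 → q' = 465.7258.
Δq = 1417.3387 − 465.7258 = 951.6129; the wedge equals the tax, 118.
Deadweight loss = ½ × 951.6129 × 118 = $56145.16.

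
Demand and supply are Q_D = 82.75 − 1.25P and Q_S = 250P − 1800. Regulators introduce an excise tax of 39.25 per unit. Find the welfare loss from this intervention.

In inverse form: demand P = 66.2 − 0.8Q, supply P = 7.2 + 0.004Q.
Competitive equilibrium: 66.2 − 0.8Q = 7.2 + 0.004Q → Q* = 73.3831, P* = 7.4935.
With the tax, the buyer price exceeds the seller price by 39.25: (66.2 − 0.8Q) − (7.2 + 0.004Q) = 39.25 → Q' = 24.5647.
ΔQ = 73.3831 − 24.5647 = 48.8184; the wedge equals the tax, 39.25.
DWL = ½ × 48.8184 × 39.25 = 958.06.

958.06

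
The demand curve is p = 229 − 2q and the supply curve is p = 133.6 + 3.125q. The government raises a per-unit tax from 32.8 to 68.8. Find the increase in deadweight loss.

356.84

Competitive equilibrium: 229 − 2q = 133.6 + 3.125q → q* = 18.6146, p* = 191.7707.
For a per-unit tax t: Δq = t/5.125, so DWL = ½·t·(t/5.125) = t²/10.25.
At t = 32.8: DWL = 104.96. At t = 68.8: DWL = 461.799.
Increase = 461.799 − 104.96 = 356.84.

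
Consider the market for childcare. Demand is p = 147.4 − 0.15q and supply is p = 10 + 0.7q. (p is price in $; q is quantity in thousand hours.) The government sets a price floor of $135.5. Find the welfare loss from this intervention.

$2879.61 thousand

Competitive equilibrium: 147.4 − 0.15q = 10 + 0.7q → q* = 161.6471, p* = 123.1529.
At the floor p = 135.5, quantity demanded = (147.4 − 135.5)/0.15 = 79.3333.
Sellers' marginal cost at q' = 79.3333: 10 + 0.7·79.3333 = 65.5333.
Δq = 161.6471 − 79.3333 = 82.3138; wedge = 135.5 − 65.5333 = 69.9667.
DWL = ½ × 82.3138 × 69.9667 = $2879.61 thousand.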